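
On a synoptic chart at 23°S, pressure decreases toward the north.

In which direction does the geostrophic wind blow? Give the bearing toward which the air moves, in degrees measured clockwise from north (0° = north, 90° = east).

The pressure-gradient force points toward the north (bearing 000°).
Geostrophic balance: in the Southern Hemisphere the Coriolis force deflects motion to the left, so the geostrophic wind blows 90° to the left of the pressure-gradient force (low pressure on the right).
Rotating 000° by 90° counterclockwise gives 270° — the wind blows toward the west.

270°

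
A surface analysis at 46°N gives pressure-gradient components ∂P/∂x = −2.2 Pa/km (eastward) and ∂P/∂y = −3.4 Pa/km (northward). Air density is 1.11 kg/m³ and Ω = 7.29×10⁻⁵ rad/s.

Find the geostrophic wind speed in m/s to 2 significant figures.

Coriolis parameter at 46°N:
f = 2Ω sin φ = 2 × 7.29×10⁻⁵ × sin 46° = 1.05×10⁻⁴ s⁻¹
Component geostrophic relations (x east, y north):
u_g = −(1/(fρ)) ∂P/∂y,  v_g = (1/(fρ)) ∂P/∂x
u_g = −(−3.4×10⁻³)/(1.05×10⁻⁴ × 1.11) = 29.2 m/s;  v_g = (−2.2×10⁻³)/(1.05×10⁻⁴ × 1.11) = −18.9 m/s
|V_g| = √(u_g² + v_g²) = 34.8 m/s

35 m/s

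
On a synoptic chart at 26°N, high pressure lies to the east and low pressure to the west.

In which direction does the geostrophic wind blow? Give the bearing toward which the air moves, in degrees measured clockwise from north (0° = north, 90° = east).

The pressure-gradient force points toward the west (bearing 270°).
Geostrophic balance: in the Northern Hemisphere the Coriolis force deflects motion to the right, so the geostrophic wind blows 90° to the right of the pressure-gradient force (low pressure on the left).
Rotating 270° by 90° clockwise gives 000° — the wind blows toward the north.

000°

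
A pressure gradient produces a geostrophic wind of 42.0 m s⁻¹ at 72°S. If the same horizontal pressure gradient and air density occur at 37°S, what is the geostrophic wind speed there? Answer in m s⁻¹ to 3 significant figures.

66.4 m s⁻¹

With the same pressure gradient and density, V_g ∝ 1/f ∝ 1/sin φ.
V₂ = V₁ · sin φ₁ / sin φ₂ = 42.0 × sin 72° / sin 37°
V₂ = 42.0 × 0.9511/0.6018 = 66.4 m s⁻¹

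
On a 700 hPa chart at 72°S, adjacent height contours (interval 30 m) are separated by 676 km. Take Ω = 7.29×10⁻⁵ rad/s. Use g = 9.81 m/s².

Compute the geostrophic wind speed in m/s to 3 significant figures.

3.14 m/s

Coriolis parameter at 72°S:
f = 2Ω sin φ = 2 × 7.29×10⁻⁵ × sin 72° = 1.39×10⁻⁴ s⁻¹
Height gradient: |∂Z/∂n| = 30 m / 676000 m = 4.44×10⁻⁵
On a pressure surface, geostrophic balance gives V_g = (g/f)|∂Z/∂n|:
V_g = 9.81 × 4.44×10⁻⁵ / 1.39×10⁻⁴ = 3.14 m/s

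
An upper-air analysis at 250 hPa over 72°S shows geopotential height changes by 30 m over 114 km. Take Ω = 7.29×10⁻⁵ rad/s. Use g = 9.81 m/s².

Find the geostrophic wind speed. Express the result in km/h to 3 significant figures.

Coriolis parameter at 72°S:
f = 2Ω sin φ = 2 × 7.29×10⁻⁵ × sin 72° = 1.39×10⁻⁴ s⁻¹
Height gradient: |∂Z/∂n| = 30 m / 114000 m = 2.63×10⁻⁴
On a pressure surface, geostrophic balance gives V_g = (g/f)|∂Z/∂n|:
V_g = 9.81 × 2.63×10⁻⁴ / 1.39×10⁻⁴ = 18.6 m/s
Converting: 18.6 m/s × 3.6 = 67.0 km/h

67.0 km/h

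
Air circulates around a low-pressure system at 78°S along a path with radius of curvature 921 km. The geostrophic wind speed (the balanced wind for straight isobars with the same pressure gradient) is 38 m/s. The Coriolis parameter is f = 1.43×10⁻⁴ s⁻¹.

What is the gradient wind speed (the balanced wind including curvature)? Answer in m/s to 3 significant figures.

Around a low, centrifugal force acts outward with Coriolis, so pressure-gradient force balances both:
(1/ρ)|∂P/∂n| = fV + V²/R  →  V² + fR·V − fR·V_g = 0
With fR = 1.43×10⁻⁴ × 921×10³ m = 132 m/s:
V = [−fR + √((fR)² + 4 fR V_g)]/2 = [−132 + √(132² + 4×132×38)]/2 = 30.8 m/s
Subgeostrophic (V < V_g = 38 m/s), as expected around a low.

30.8 m/s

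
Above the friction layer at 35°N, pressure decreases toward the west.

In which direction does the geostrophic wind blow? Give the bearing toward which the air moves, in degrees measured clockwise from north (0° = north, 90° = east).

The pressure-gradient force points toward the west (bearing 270°).
Geostrophic balance: in the Northern Hemisphere the Coriolis force deflects motion to the right, so the geostrophic wind blows 90° to the right of the pressure-gradient force (low pressure on the left).
Rotating 270° by 90° clockwise gives 000° — the wind blows toward the north.

000°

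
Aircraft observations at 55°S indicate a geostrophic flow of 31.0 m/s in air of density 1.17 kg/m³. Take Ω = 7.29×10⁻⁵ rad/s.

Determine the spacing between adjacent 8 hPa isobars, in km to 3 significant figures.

185 km

Coriolis parameter at 55°S:
f = 2Ω sin φ = 2 × 7.29×10⁻⁵ × sin 55° = 1.19×10⁻⁴ s⁻¹
Geostrophic balance rearranged: |∂P/∂n| = f ρ V_g
|∂P/∂n| = 1.19×10⁻⁴ × 1.17 × 31.0 = 4.33×10⁻³ Pa/m
Isobar spacing: Δn = ΔP/|∂P/∂n| = 800 Pa / 4.33×10⁻³ Pa/m = 184680 m ≈ 185 km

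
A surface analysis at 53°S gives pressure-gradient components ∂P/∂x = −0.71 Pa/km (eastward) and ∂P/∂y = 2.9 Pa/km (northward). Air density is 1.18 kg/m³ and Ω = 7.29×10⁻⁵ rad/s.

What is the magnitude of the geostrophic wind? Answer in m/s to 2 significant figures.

Coriolis parameter at 53°S:
f = 2Ω sin φ = 2 × 7.29×10⁻⁵ × sin 53° = 1.16×10⁻⁴ s⁻¹
In the Southern Hemisphere f is negative: f = −1.16×10⁻⁴ s⁻¹.
Component geostrophic relations (x east, y north):
u_g = −(1/(fρ)) ∂P/∂y,  v_g = (1/(fρ)) ∂P/∂x
u_g = −(2.9×10⁻³)/(−1.16×10⁻⁴ × 1.18) = 21.1 m/s;  v_g = (−0.71×10⁻³)/(−1.16×10⁻⁴ × 1.18) = 5.17 m/s
|V_g| = √(u_g² + v_g²) = 21.7 m/s

22 m/s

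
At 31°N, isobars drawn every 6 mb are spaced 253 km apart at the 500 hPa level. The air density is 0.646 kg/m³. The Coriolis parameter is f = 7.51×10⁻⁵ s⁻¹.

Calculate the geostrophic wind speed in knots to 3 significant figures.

Pressure gradient: |∂P/∂n| = 600 Pa / 253000 m = 2.37×10⁻³ Pa/m
Geostrophic balance (pressure-gradient force = Coriolis force):
V_g = (1/(fρ)) |∂P/∂n| = 2.37×10⁻³ / (7.51×10⁻⁵ × 0.646) = 48.9 m/s
Converting: 48.9 m/s × 1.944 = 95.0 knots

95.0 knots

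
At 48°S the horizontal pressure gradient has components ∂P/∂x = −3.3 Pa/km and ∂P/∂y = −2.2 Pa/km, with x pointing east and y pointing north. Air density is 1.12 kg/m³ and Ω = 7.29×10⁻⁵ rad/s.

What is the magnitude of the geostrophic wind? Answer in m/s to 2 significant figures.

Coriolis parameter at 48°S:
f = 2Ω sin φ = 2 × 7.29×10⁻⁵ × sin 48° = 1.08×10⁻⁴ s⁻¹
In the Southern Hemisphere f is negative: f = −1.08×10⁻⁴ s⁻¹.
Component geostrophic relations (x east, y north):
u_g = −(1/(fρ)) ∂P/∂y,  v_g = (1/(fρ)) ∂P/∂x
u_g = −(−2.2×10⁻³)/(−1.08×10⁻⁴ × 1.12) = −18.1 m/s;  v_g = (−3.3×10⁻³)/(−1.08×10⁻⁴ × 1.12) = 27.2 m/s
|V_g| = √(u_g² + v_g²) = 32.7 m/s

33 m/s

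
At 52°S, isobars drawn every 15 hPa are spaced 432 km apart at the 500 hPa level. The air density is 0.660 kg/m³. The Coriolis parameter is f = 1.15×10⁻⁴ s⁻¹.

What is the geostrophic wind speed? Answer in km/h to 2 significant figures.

160 km/h

Pressure gradient: |∂P/∂n| = 1500 Pa / 432000 m = 3.47×10⁻³ Pa/m
Geostrophic balance (pressure-gradient force = Coriolis force):
V_g = (1/(fρ)) |∂P/∂n| = 3.47×10⁻³ / (1.15×10⁻⁴ × 0.660) = 45.7 m/s
Converting: 45.7 m/s × 3.6 = 160 km/h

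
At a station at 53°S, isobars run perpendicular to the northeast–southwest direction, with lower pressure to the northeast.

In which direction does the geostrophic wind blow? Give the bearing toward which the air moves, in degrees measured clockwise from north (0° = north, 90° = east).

315°

The pressure-gradient force points toward the northeast (bearing 045°).
Geostrophic balance: in the Southern Hemisphere the Coriolis force deflects motion to the left, so the geostrophic wind blows 90° to the left of the pressure-gradient force (low pressure on the right).
Rotating 045° by 90° counterclockwise gives 315° — the wind blows toward the northwest.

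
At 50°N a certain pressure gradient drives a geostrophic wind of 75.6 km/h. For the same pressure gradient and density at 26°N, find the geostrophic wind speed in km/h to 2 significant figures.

130 km/h

With the same pressure gradient and density, V_g ∝ 1/f ∝ 1/sin φ.
V₂ = V₁ · sin φ₁ / sin φ₂ = 75.6 × sin 50° / sin 26°
V₂ = 75.6 × 0.7660/0.4384 = 130 km/h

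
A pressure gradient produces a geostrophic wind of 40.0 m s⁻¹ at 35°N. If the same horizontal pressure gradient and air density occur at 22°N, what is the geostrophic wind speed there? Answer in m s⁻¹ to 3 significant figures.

61.2 m s⁻¹

With the same pressure gradient and density, V_g ∝ 1/f ∝ 1/sin φ.
V₂ = V₁ · sin φ₁ / sin φ₂ = 40.0 × sin 35° / sin 22°
V₂ = 40.0 × 0.5736/0.3746 = 61.2 m s⁻¹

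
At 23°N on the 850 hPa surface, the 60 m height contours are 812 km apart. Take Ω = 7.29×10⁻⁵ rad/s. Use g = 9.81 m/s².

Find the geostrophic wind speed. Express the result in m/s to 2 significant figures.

Coriolis parameter at 23°N:
f = 2Ω sin φ = 2 × 7.29×10⁻⁵ × sin 23° = 5.70×10⁻⁵ s⁻¹
Height gradient: |∂Z/∂n| = 60 m / 812000 m = 7.39×10⁻⁵
On a pressure surface, geostrophic balance gives V_g = (g/f)|∂Z/∂n|:
V_g = 9.81 × 7.39×10⁻⁵ / 5.70×10⁻⁵ = 12.7 m/s

13 m/s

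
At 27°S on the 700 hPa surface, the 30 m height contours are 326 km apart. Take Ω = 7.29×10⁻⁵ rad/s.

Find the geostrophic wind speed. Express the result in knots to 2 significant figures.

Coriolis parameter at 27°S:
f = 2Ω sin φ = 2 × 7.29×10⁻⁵ × sin 27° = 6.62×10⁻⁵ s⁻¹
Height gradient: |∂Z/∂n| = 30 m / 326000 m = 9.20×10⁻⁵
On a pressure surface, geostrophic balance gives V_g = (g/f)|∂Z/∂n|:
V_g = 9.81 × 9.20×10⁻⁵ / 6.62×10⁻⁵ = 13.6 m/s
Converting: 13.6 m/s × 1.944 = 27 knots

27 knots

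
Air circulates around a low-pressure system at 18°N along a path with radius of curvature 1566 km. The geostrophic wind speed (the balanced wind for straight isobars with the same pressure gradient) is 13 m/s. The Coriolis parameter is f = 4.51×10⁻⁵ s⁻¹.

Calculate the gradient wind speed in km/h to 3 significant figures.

40.4 km/h

Around a low, centrifugal force acts outward with Coriolis, so pressure-gradient force balances both:
(1/ρ)|∂P/∂n| = fV + V²/R  →  V² + fR·V − fR·V_g = 0
With fR = 4.51×10⁻⁵ × 1566×10³ m = 70.6 m/s:
V = [−fR + √((fR)² + 4 fR V_g)]/2 = [−70.6 + √(70.6² + 4×70.6×13)]/2 = 11.2 m/s
Subgeostrophic (V < V_g = 13 m/s), as expected around a low.
Converting: 11.2 m/s × 3.6 = 40.4 km/h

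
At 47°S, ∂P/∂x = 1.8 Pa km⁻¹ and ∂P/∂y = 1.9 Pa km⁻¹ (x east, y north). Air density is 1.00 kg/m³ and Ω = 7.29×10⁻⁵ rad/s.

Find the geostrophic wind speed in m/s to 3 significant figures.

24.5 m/s

Coriolis parameter at 47°S:
f = 2Ω sin φ = 2 × 7.29×10⁻⁵ × sin 47° = 1.07×10⁻⁴ s⁻¹
In the Southern Hemisphere f is negative: f = −1.07×10⁻⁴ s⁻¹.
Component geostrophic relations (x east, y north):
u_g = −(1/(fρ)) ∂P/∂y,  v_g = (1/(fρ)) ∂P/∂x
u_g = −(1.9×10⁻³)/(−1.07×10⁻⁴ × 1.00) = 17.8 m/s;  v_g = (1.8×10⁻³)/(−1.07×10⁻⁴ × 1.00) = −16.9 m/s
|V_g| = √(u_g² + v_g²) = 24.5 m/s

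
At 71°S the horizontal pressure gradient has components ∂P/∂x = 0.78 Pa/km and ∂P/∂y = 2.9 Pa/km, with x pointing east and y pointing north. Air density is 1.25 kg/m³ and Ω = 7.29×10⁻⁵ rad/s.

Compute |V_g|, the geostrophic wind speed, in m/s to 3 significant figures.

Coriolis parameter at 71°S:
f = 2Ω sin φ = 2 × 7.29×10⁻⁵ × sin 71° = 1.38×10⁻⁴ s⁻¹
In the Southern Hemisphere f is negative: f = −1.38×10⁻⁴ s⁻¹.
Component geostrophic relations (x east, y north):
u_g = −(1/(fρ)) ∂P/∂y,  v_g = (1/(fρ)) ∂P/∂x
u_g = −(2.9×10⁻³)/(−1.38×10⁻⁴ × 1.25) = 16.8 m/s;  v_g = (0.78×10⁻³)/(−1.38×10⁻⁴ × 1.25) = −4.53 m/s
|V_g| = √(u_g² + v_g²) = 17.4 m/s

17.4 m/s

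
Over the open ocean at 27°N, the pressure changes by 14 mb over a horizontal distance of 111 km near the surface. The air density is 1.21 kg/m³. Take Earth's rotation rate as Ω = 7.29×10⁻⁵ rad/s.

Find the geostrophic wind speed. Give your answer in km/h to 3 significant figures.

567 km/h

Coriolis parameter at 27°N:
f = 2Ω sin φ = 2 × 7.29×10⁻⁵ × sin 27° = 6.62×10⁻⁵ s⁻¹
Pressure gradient: |∂P/∂n| = 1400 Pa / 111000 m = 1.26×10⁻² Pa/m
Geostrophic balance (pressure-gradient force = Coriolis force):
V_g = (1/(fρ)) |∂P/∂n| = 1.26×10⁻² / (6.62×10⁻⁵ × 1.21) = 157 m/s
Converting: 157 m/s × 3.6 = 567 km/h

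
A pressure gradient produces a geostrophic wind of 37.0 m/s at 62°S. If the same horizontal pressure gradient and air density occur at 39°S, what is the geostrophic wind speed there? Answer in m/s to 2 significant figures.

52 m/s

With the same pressure gradient and density, V_g ∝ 1/f ∝ 1/sin φ.
V₂ = V₁ · sin φ₁ / sin φ₂ = 37.0 × sin 62° / sin 39°
V₂ = 37.0 × 0.8829/0.6293 = 52 m/s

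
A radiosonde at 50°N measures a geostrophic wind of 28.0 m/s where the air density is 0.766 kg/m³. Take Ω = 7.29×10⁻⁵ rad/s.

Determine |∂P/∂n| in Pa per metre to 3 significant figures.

Coriolis parameter at 50°N:
f = 2Ω sin φ = 2 × 7.29×10⁻⁵ × sin 50° = 1.12×10⁻⁴ s⁻¹
Geostrophic balance rearranged: |∂P/∂n| = f ρ V_g
|∂P/∂n| = 1.12×10⁻⁴ × 0.766 × 28.0 = 2.40×10⁻³ Pa/m

2.40×10⁻³ Pa/m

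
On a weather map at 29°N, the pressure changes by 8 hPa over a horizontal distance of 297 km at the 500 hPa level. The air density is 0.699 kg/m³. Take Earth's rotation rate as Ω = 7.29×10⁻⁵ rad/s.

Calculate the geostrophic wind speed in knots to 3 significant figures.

Coriolis parameter at 29°N:
f = 2Ω sin φ = 2 × 7.29×10⁻⁵ × sin 29° = 7.07×10⁻⁵ s⁻¹
Pressure gradient: |∂P/∂n| = 800 Pa / 297000 m = 2.69×10⁻³ Pa/m
Geostrophic balance (pressure-gradient force = Coriolis force):
V_g = (1/(fρ)) |∂P/∂n| = 2.69×10⁻³ / (7.07×10⁻⁵ × 0.699) = 54.5 m/s
Converting: 54.5 m/s × 1.944 = 106 knots

106 knots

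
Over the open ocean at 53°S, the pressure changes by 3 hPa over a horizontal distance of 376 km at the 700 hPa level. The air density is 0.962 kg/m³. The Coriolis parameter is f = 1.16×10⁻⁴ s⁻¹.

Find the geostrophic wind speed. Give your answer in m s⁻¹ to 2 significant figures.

7.1 m s⁻¹

Pressure gradient: |∂P/∂n| = 300 Pa / 376000 m = 7.98×10⁻⁴ Pa/m
Geostrophic balance (pressure-gradient force = Coriolis force):
V_g = (1/(fρ)) |∂P/∂n| = 7.98×10⁻⁴ / (1.16×10⁻⁴ × 0.962) = 7.15 m/s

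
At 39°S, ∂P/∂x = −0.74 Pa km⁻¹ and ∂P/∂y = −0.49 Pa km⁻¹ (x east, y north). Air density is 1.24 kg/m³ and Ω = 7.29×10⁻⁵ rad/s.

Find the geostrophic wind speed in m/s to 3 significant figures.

Coriolis parameter at 39°S:
f = 2Ω sin φ = 2 × 7.29×10⁻⁵ × sin 39° = 9.18×10⁻⁵ s⁻¹
In the Southern Hemisphere f is negative: f = −9.18×10⁻⁵ s⁻¹.
Component geostrophic relations (x east, y north):
u_g = −(1/(fρ)) ∂P/∂y,  v_g = (1/(fρ)) ∂P/∂x
u_g = −(−0.49×10⁻³)/(−9.18×10⁻⁵ × 1.24) = −4.31 m/s;  v_g = (−0.74×10⁻³)/(−9.18×10⁻⁵ × 1.24) = 6.50 m/s
|V_g| = √(u_g² + v_g²) = 7.80 m/s

7.80 m/s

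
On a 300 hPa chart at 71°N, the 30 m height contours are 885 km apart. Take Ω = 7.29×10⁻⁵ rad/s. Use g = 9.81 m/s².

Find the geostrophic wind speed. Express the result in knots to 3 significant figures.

Coriolis parameter at 71°N:
f = 2Ω sin φ = 2 × 7.29×10⁻⁵ × sin 71° = 1.38×10⁻⁴ s⁻¹
Height gradient: |∂Z/∂n| = 30 m / 885000 m = 3.39×10⁻⁵
On a pressure surface, geostrophic balance gives V_g = (g/f)|∂Z/∂n|:
V_g = 9.81 × 3.39×10⁻⁵ / 1.38×10⁻⁴ = 2.41 m/s
Converting: 2.41 m/s × 1.944 = 4.69 knots

4.69 knots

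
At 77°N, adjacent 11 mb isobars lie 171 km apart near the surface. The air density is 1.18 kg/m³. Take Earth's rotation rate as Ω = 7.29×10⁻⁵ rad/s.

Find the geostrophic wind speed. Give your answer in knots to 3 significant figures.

Coriolis parameter at 77°N:
f = 2Ω sin φ = 2 × 7.29×10⁻⁵ × sin 77° = 1.42×10⁻⁴ s⁻¹
Pressure gradient: |∂P/∂n| = 1100 Pa / 171000 m = 6.43×10⁻³ Pa/m
Geostrophic balance (pressure-gradient force = Coriolis force):
V_g = (1/(fρ)) |∂P/∂n| = 6.43×10⁻³ / (1.42×10⁻⁴ × 1.18) = 38.4 m/s
Converting: 38.4 m/s × 1.944 = 74.6 knots

74.6 knots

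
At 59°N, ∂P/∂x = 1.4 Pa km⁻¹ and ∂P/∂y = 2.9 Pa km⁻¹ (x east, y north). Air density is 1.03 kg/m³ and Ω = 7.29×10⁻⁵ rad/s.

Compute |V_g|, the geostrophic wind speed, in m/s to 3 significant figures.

25.0 m/s

Coriolis parameter at 59°N:
f = 2Ω sin φ = 2 × 7.29×10⁻⁵ × sin 59° = 1.25×10⁻⁴ s⁻¹
Component geostrophic relations (x east, y north):
u_g = −(1/(fρ)) ∂P/∂y,  v_g = (1/(fρ)) ∂P/∂x
u_g = −(2.9×10⁻³)/(1.25×10⁻⁴ × 1.03) = −22.5 m/s;  v_g = (1.4×10⁻³)/(1.25×10⁻⁴ × 1.03) = 10.9 m/s
|V_g| = √(u_g² + v_g²) = 25.0 m/s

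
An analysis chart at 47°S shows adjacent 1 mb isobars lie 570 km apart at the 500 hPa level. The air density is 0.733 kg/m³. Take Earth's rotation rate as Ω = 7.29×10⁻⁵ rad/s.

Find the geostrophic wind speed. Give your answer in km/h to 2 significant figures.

8.1 km/h

Coriolis parameter at 47°S:
f = 2Ω sin φ = 2 × 7.29×10⁻⁵ × sin 47° = 1.07×10⁻⁴ s⁻¹
Pressure gradient: |∂P/∂n| = 100 Pa / 570000 m = 1.75×10⁻⁴ Pa/m
Geostrophic balance (pressure-gradient force = Coriolis force):
V_g = (1/(fρ)) |∂P/∂n| = 1.75×10⁻⁴ / (1.07×10⁻⁴ × 0.733) = 2.24 m/s
Converting: 2.24 m/s × 3.6 = 8.1 km/h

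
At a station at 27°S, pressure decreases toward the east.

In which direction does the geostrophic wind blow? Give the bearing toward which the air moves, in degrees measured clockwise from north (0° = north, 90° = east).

The pressure-gradient force points toward the east (bearing 090°).
Geostrophic balance: in the Southern Hemisphere the Coriolis force deflects motion to the left, so the geostrophic wind blows 90° to the left of the pressure-gradient force (low pressure on the right).
Rotating 090° by 90° counterclockwise gives 000° — the wind blows toward the north.

000°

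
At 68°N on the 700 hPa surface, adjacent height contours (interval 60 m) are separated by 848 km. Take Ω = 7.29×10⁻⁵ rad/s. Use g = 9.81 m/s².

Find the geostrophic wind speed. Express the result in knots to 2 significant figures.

10.0 knots

Coriolis parameter at 68°N:
f = 2Ω sin φ = 2 × 7.29×10⁻⁵ × sin 68° = 1.35×10⁻⁴ s⁻¹
Height gradient: |∂Z/∂n| = 60 m / 848000 m = 7.08×10⁻⁵
On a pressure surface, geostrophic balance gives V_g = (g/f)|∂Z/∂n|:
V_g = 9.81 × 7.08×10⁻⁵ / 1.35×10⁻⁴ = 5.13 m/s
Converting: 5.13 m/s × 1.944 = 10.0 knots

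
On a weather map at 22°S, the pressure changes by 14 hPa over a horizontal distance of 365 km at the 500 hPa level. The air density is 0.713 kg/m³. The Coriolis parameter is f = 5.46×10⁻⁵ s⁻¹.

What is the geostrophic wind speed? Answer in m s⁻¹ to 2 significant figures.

Pressure gradient: |∂P/∂n| = 1400 Pa / 365000 m = 3.84×10⁻³ Pa/m
Geostrophic balance (pressure-gradient force = Coriolis force):
V_g = (1/(fρ)) |∂P/∂n| = 3.84×10⁻³ / (5.46×10⁻⁵ × 0.713) = 98.5 m/s

99 m s⁻¹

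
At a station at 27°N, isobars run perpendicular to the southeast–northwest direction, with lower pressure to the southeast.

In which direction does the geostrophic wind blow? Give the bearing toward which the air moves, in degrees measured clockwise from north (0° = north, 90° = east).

The pressure-gradient force points toward the southeast (bearing 135°).
Geostrophic balance: in the Northern Hemisphere the Coriolis force deflects motion to the right, so the geostrophic wind blows 90° to the right of the pressure-gradient force (low pressure on the left).
Rotating 135° by 90° clockwise gives 225° — the wind blows toward the southwest.

225°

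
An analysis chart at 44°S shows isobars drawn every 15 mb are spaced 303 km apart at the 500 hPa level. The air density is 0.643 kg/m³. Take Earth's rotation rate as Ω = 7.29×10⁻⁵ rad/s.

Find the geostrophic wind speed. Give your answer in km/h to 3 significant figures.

274 km/h

Coriolis parameter at 44°S:
f = 2Ω sin φ = 2 × 7.29×10⁻⁵ × sin 44° = 1.01×10⁻⁴ s⁻¹
Pressure gradient: |∂P/∂n| = 1500 Pa / 303000 m = 4.95×10⁻³ Pa/m
Geostrophic balance (pressure-gradient force = Coriolis force):
V_g = (1/(fρ)) |∂P/∂n| = 4.95×10⁻³ / (1.01×10⁻⁴ × 0.643) = 76.0 m/s
Converting: 76.0 m/s × 3.6 = 274 km/h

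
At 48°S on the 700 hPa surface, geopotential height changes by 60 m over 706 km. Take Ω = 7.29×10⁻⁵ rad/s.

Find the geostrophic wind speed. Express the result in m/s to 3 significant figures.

7.69 m/s

Coriolis parameter at 48°S:
f = 2Ω sin φ = 2 × 7.29×10⁻⁵ × sin 48° = 1.08×10⁻⁴ s⁻¹
Height gradient: |∂Z/∂n| = 60 m / 706000 m = 8.50×10⁻⁵
On a pressure surface, geostrophic balance gives V_g = (g/f)|∂Z/∂n|:
V_g = 9.81 × 8.50×10⁻⁵ / 1.08×10⁻⁴ = 7.69 m/s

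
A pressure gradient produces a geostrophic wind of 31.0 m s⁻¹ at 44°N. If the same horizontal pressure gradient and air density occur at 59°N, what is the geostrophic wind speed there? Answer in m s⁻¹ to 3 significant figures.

With the same pressure gradient and density, V_g ∝ 1/f ∝ 1/sin φ.
V₂ = V₁ · sin φ₁ / sin φ₂ = 31.0 × sin 44° / sin 59°
V₂ = 31.0 × 0.6947/0.8572 = 25.1 m s⁻¹

25.1 m s⁻¹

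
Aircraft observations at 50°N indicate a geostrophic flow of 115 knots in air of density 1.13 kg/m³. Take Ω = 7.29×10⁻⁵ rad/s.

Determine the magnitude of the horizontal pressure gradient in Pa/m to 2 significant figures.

Coriolis parameter at 50°N:
f = 2Ω sin φ = 2 × 7.29×10⁻⁵ × sin 50° = 1.12×10⁻⁴ s⁻¹
Wind speed in SI: 115 knots = 59.2 m/s
Geostrophic balance rearranged: |∂P/∂n| = f ρ V_g
|∂P/∂n| = 1.12×10⁻⁴ × 1.13 × 59.2 = 7.47×10⁻³ Pa/m

7.5×10⁻³ Pa/m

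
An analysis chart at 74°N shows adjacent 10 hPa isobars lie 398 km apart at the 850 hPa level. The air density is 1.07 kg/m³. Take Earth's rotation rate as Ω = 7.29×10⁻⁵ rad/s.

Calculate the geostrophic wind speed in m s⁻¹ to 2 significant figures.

17 m s⁻¹

Coriolis parameter at 74°N:
f = 2Ω sin φ = 2 × 7.29×10⁻⁵ × sin 74° = 1.40×10⁻⁴ s⁻¹
Pressure gradient: |∂P/∂n| = 1000 Pa / 398000 m = 2.51×10⁻³ Pa/m
Geostrophic balance (pressure-gradient force = Coriolis force):
V_g = (1/(fρ)) |∂P/∂n| = 2.51×10⁻³ / (1.40×10⁻⁴ × 1.07) = 16.8 m/s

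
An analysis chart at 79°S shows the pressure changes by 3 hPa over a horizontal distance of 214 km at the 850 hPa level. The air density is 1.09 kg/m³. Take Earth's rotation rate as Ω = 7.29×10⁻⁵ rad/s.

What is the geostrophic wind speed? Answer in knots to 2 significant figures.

Coriolis parameter at 79°S:
f = 2Ω sin φ = 2 × 7.29×10⁻⁵ × sin 79° = 1.43×10⁻⁴ s⁻¹
Pressure gradient: |∂P/∂n| = 300 Pa / 214000 m = 1.40×10⁻³ Pa/m
Geostrophic balance (pressure-gradient force = Coriolis force):
V_g = (1/(fρ)) |∂P/∂n| = 1.40×10⁻³ / (1.43×10⁻⁴ × 1.09) = 8.99 m/s
Converting: 8.99 m/s × 1.944 = 17 knots

17 knots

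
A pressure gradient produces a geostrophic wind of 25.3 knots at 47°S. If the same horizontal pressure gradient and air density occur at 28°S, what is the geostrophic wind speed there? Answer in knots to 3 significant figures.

39.4 knots

With the same pressure gradient and density, V_g ∝ 1/f ∝ 1/sin φ.
V₂ = V₁ · sin φ₁ / sin φ₂ = 25.3 × sin 47° / sin 28°
V₂ = 25.3 × 0.7314/0.4695 = 39.4 knots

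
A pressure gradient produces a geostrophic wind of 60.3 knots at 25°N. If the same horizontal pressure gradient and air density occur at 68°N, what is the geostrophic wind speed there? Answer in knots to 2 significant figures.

27 knots

With the same pressure gradient and density, V_g ∝ 1/f ∝ 1/sin φ.
V₂ = V₁ · sin φ₁ / sin φ₂ = 60.3 × sin 25° / sin 68°
V₂ = 60.3 × 0.4226/0.9272 = 27 knots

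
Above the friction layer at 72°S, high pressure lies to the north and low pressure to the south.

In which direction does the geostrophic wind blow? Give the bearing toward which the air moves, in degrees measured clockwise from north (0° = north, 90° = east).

The pressure-gradient force points toward the south (bearing 180°).
Geostrophic balance: in the Southern Hemisphere the Coriolis force deflects motion to the left, so the geostrophic wind blows 90° to the left of the pressure-gradient force (low pressure on the right).
Rotating 180° by 90° counterclockwise gives 090° — the wind blows toward the east.

090°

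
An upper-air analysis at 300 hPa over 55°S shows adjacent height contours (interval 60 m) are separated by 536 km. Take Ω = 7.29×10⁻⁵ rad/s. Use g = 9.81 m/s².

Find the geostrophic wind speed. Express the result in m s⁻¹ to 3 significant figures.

9.19 m s⁻¹

Coriolis parameter at 55°S:
f = 2Ω sin φ = 2 × 7.29×10⁻⁵ × sin 55° = 1.19×10⁻⁴ s⁻¹
Height gradient: |∂Z/∂n| = 60 m / 536000 m = 1.12×10⁻⁴
On a pressure surface, geostrophic balance gives V_g = (g/f)|∂Z/∂n|:
V_g = 9.81 × 1.12×10⁻⁴ / 1.19×10⁻⁴ = 9.19 m/s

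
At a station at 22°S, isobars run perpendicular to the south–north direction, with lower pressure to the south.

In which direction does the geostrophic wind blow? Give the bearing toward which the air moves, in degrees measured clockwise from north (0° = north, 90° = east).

090°

The pressure-gradient force points toward the south (bearing 180°).
Geostrophic balance: in the Southern Hemisphere the Coriolis force deflects motion to the left, so the geostrophic wind blows 90° to the left of the pressure-gradient force (low pressure on the right).
Rotating 180° by 90° counterclockwise gives 090° — the wind blows toward the east.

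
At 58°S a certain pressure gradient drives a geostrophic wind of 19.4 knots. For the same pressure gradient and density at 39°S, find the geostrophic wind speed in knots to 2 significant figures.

With the same pressure gradient and density, V_g ∝ 1/f ∝ 1/sin φ.
V₂ = V₁ · sin φ₁ / sin φ₂ = 19.4 × sin 58° / sin 39°
V₂ = 19.4 × 0.8480/0.6293 = 26 knots

26 knots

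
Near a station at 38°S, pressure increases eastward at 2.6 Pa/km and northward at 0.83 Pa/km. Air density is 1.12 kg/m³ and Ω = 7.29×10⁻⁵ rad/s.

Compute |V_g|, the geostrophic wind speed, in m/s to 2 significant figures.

27 m/s

Coriolis parameter at 38°S:
f = 2Ω sin φ = 2 × 7.29×10⁻⁵ × sin 38° = 8.98×10⁻⁵ s⁻¹
In the Southern Hemisphere f is negative: f = −8.98×10⁻⁵ s⁻¹.
Component geostrophic relations (x east, y north):
u_g = −(1/(fρ)) ∂P/∂y,  v_g = (1/(fρ)) ∂P/∂x
u_g = −(0.83×10⁻³)/(−8.98×10⁻⁵ × 1.12) = 8.26 m/s;  v_g = (2.6×10⁻³)/(−8.98×10⁻⁵ × 1.12) = −25.9 m/s
|V_g| = √(u_g² + v_g²) = 27.1 m/s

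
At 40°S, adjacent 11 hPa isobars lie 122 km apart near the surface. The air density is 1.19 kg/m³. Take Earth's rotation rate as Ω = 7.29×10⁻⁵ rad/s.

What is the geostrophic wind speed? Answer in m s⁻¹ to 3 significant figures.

80.8 m s⁻¹

Coriolis parameter at 40°S:
f = 2Ω sin φ = 2 × 7.29×10⁻⁵ × sin 40° = 9.37×10⁻⁵ s⁻¹
Pressure gradient: |∂P/∂n| = 1100 Pa / 122000 m = 9.02×10⁻³ Pa/m
Geostrophic balance (pressure-gradient force = Coriolis force):
V_g = (1/(fρ)) |∂P/∂n| = 9.02×10⁻³ / (9.37×10⁻⁵ × 1.19) = 80.8 m/s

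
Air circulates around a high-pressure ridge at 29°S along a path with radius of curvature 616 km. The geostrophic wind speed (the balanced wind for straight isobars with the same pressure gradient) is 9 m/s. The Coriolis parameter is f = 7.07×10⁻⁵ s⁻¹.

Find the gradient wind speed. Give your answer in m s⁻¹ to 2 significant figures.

Around a high, pressure-gradient force acts outward with centrifugal, so Coriolis balances both:
fV = (1/ρ)|∂P/∂n| + V²/R  →  V² − fR·V + fR·V_g = 0
With fR = 7.07×10⁻⁵ × 616×10³ m = 43.6 m/s:
V = [fR − √((fR)² − 4 fR V_g)]/2 = [43.6 − √(43.6² − 4×43.6×9)]/2 = 12.7 m/s
Supergeostrophic (V > V_g = 9 m/s), as expected around a high.

13 m s⁻¹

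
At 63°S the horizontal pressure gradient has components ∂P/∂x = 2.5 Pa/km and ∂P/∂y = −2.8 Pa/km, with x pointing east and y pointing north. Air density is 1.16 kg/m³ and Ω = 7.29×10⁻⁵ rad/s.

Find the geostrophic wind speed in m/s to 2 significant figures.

25 m/s

Coriolis parameter at 63°S:
f = 2Ω sin φ = 2 × 7.29×10⁻⁵ × sin 63° = 1.30×10⁻⁴ s⁻¹
In the Southern Hemisphere f is negative: f = −1.30×10⁻⁴ s⁻¹.
Component geostrophic relations (x east, y north):
u_g = −(1/(fρ)) ∂P/∂y,  v_g = (1/(fρ)) ∂P/∂x
u_g = −(−2.8×10⁻³)/(−1.30×10⁻⁴ × 1.16) = −18.6 m/s;  v_g = (2.5×10⁻³)/(−1.30×10⁻⁴ × 1.16) = −16.6 m/s
|V_g| = √(u_g² + v_g²) = 24.9 m/s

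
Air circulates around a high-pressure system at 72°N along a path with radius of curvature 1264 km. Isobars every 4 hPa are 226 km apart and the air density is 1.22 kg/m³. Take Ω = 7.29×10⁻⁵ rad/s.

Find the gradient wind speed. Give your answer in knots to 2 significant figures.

22 knots

Coriolis parameter at 72°N:
f = 2Ω sin φ = 2 × 7.29×10⁻⁵ × sin 72° = 1.39×10⁻⁴ s⁻¹
Pressure gradient: |∂P/∂n| = 400 Pa / 226000 m = 1.77×10⁻³ Pa/m
Geostrophic speed: V_g = |∂P/∂n|/(fρ) = 1.77×10⁻³/(1.39×10⁻⁴ × 1.22) = 10.5 m/s
Around a high, pressure-gradient force acts outward with centrifugal, so Coriolis balances both:
fV = (1/ρ)|∂P/∂n| + V²/R  →  V² − fR·V + fR·V_g = 0
With fR = 1.39×10⁻⁴ × 1264×10³ m = 175 m/s:
V = [fR − √((fR)² − 4 fR V_g)]/2 = [175 − √(175² − 4×175×10.5)]/2 = 11.2 m/s
Supergeostrophic (V > V_g = 10.5 m/s), as expected around a high.
Converting: 11.2 m/s × 1.944 = 22 knots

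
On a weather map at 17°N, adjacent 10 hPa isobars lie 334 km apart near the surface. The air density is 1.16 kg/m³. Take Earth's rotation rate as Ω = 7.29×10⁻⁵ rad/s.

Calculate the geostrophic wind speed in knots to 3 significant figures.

Coriolis parameter at 17°N:
f = 2Ω sin φ = 2 × 7.29×10⁻⁵ × sin 17° = 4.26×10⁻⁵ s⁻¹
Pressure gradient: |∂P/∂n| = 1000 Pa / 334000 m = 2.99×10⁻³ Pa/m
Geostrophic balance (pressure-gradient force = Coriolis force):
V_g = (1/(fρ)) |∂P/∂n| = 2.99×10⁻³ / (4.26×10⁻⁵ × 1.16) = 60.5 m/s
Converting: 60.5 m/s × 1.944 = 118 knots

118 knots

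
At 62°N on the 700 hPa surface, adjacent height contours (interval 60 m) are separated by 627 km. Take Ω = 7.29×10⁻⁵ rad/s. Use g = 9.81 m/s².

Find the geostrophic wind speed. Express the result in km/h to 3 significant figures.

26.3 km/h

Coriolis parameter at 62°N:
f = 2Ω sin φ = 2 × 7.29×10⁻⁵ × sin 62° = 1.29×10⁻⁴ s⁻¹
Height gradient: |∂Z/∂n| = 60 m / 627000 m = 9.57×10⁻⁵
On a pressure surface, geostrophic balance gives V_g = (g/f)|∂Z/∂n|:
V_g = 9.81 × 9.57×10⁻⁵ / 1.29×10⁻⁴ = 7.29 m/s
Converting: 7.29 m/s × 3.6 = 26.3 km/h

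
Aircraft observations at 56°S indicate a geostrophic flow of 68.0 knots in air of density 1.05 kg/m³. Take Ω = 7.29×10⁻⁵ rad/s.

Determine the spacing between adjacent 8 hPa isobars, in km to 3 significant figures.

Coriolis parameter at 56°S:
f = 2Ω sin φ = 2 × 7.29×10⁻⁵ × sin 56° = 1.21×10⁻⁴ s⁻¹
Wind speed in SI: 68.0 knots = 35.0 m/s
Geostrophic balance rearranged: |∂P/∂n| = f ρ V_g
|∂P/∂n| = 1.21×10⁻⁴ × 1.05 × 35.0 = 4.44×10⁻³ Pa/m
Isobar spacing: Δn = ΔP/|∂P/∂n| = 800 Pa / 4.44×10⁻³ Pa/m = 180186 m ≈ 180 km

180 km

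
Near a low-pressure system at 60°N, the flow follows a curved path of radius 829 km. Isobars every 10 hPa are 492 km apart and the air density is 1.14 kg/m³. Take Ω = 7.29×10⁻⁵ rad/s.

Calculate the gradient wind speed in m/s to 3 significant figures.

12.6 m/s

Coriolis parameter at 60°N:
f = 2Ω sin φ = 2 × 7.29×10⁻⁵ × sin 60° = 1.26×10⁻⁴ s⁻¹
Pressure gradient: |∂P/∂n| = 1000 Pa / 492000 m = 2.03×10⁻³ Pa/m
Geostrophic speed: V_g = |∂P/∂n|/(fρ) = 2.03×10⁻³/(1.26×10⁻⁴ × 1.14) = 14.1 m/s
Around a low, centrifugal force acts outward with Coriolis, so pressure-gradient force balances both:
(1/ρ)|∂P/∂n| = fV + V²/R  →  V² + fR·V − fR·V_g = 0
With fR = 1.26×10⁻⁴ × 829×10³ m = 105 m/s:
V = [−fR + √((fR)² + 4 fR V_g)]/2 = [−105 + √(105² + 4×105×14.1)]/2 = 12.6 m/s
Subgeostrophic (V < V_g = 14.1 m/s), as expected around a low.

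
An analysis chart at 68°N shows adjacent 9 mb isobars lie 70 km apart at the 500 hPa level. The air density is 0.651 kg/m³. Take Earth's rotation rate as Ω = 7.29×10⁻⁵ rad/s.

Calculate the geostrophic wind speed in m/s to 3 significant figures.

Coriolis parameter at 68°N:
f = 2Ω sin φ = 2 × 7.29×10⁻⁵ × sin 68° = 1.35×10⁻⁴ s⁻¹
Pressure gradient: |∂P/∂n| = 900 Pa / 70000 m = 1.29×10⁻² Pa/m
Geostrophic balance (pressure-gradient force = Coriolis force):
V_g = (1/(fρ)) |∂P/∂n| = 1.29×10⁻² / (1.35×10⁻⁴ × 0.651) = 146 m/s

146 m/s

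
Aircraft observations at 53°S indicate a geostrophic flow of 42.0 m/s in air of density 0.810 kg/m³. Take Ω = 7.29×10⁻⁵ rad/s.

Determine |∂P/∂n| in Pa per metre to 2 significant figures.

Coriolis parameter at 53°S:
f = 2Ω sin φ = 2 × 7.29×10⁻⁵ × sin 53° = 1.16×10⁻⁴ s⁻¹
Geostrophic balance rearranged: |∂P/∂n| = f ρ V_g
|∂P/∂n| = 1.16×10⁻⁴ × 0.810 × 42.0 = 3.96×10⁻³ Pa/m

4.0×10⁻³ Pa/m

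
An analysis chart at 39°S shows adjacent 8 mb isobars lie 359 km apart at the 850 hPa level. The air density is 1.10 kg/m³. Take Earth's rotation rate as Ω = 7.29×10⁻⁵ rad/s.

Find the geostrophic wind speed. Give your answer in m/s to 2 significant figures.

22 m/s

Coriolis parameter at 39°S:
f = 2Ω sin φ = 2 × 7.29×10⁻⁵ × sin 39° = 9.18×10⁻⁵ s⁻¹
Pressure gradient: |∂P/∂n| = 800 Pa / 359000 m = 2.23×10⁻³ Pa/m
Geostrophic balance (pressure-gradient force = Coriolis force):
V_g = (1/(fρ)) |∂P/∂n| = 2.23×10⁻³ / (9.18×10⁻⁵ × 1.10) = 22.1 m/s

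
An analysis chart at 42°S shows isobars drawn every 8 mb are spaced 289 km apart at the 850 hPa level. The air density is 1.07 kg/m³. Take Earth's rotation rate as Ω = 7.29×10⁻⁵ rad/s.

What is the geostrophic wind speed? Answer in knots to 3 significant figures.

Coriolis parameter at 42°S:
f = 2Ω sin φ = 2 × 7.29×10⁻⁵ × sin 42° = 9.76×10⁻⁵ s⁻¹
Pressure gradient: |∂P/∂n| = 800 Pa / 289000 m = 2.77×10⁻³ Pa/m
Geostrophic balance (pressure-gradient force = Coriolis force):
V_g = (1/(fρ)) |∂P/∂n| = 2.77×10⁻³ / (9.76×10⁻⁵ × 1.07) = 26.5 m/s
Converting: 26.5 m/s × 1.944 = 51.5 knots

51.5 knots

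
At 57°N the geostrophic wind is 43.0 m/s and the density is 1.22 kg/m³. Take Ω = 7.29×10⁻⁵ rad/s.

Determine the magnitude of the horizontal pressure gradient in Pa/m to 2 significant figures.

Coriolis parameter at 57°N:
f = 2Ω sin φ = 2 × 7.29×10⁻⁵ × sin 57° = 1.22×10⁻⁴ s⁻¹
Geostrophic balance rearranged: |∂P/∂n| = f ρ V_g
|∂P/∂n| = 1.22×10⁻⁴ × 1.22 × 43.0 = 6.41×10⁻³ Pa/m

6.4×10⁻³ Pa/m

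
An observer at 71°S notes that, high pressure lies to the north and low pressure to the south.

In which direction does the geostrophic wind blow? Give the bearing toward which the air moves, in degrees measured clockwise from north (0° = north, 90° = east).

090°

The pressure-gradient force points toward the south (bearing 180°).
Geostrophic balance: in the Southern Hemisphere the Coriolis force deflects motion to the left, so the geostrophic wind blows 90° to the left of the pressure-gradient force (low pressure on the right).
Rotating 180° by 90° counterclockwise gives 090° — the wind blows toward the east.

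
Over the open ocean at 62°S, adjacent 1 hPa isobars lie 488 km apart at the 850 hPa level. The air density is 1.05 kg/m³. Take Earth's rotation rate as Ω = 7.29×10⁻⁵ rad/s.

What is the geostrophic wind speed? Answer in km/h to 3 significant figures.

Coriolis parameter at 62°S:
f = 2Ω sin φ = 2 × 7.29×10⁻⁵ × sin 62° = 1.29×10⁻⁴ s⁻¹
Pressure gradient: |∂P/∂n| = 100 Pa / 488000 m = 2.05×10⁻⁴ Pa/m
Geostrophic balance (pressure-gradient force = Coriolis force):
V_g = (1/(fρ)) |∂P/∂n| = 2.05×10⁻⁴ / (1.29×10⁻⁴ × 1.05) = 1.52 m/s
Converting: 1.52 m/s × 3.6 = 5.46 km/h

5.46 km/h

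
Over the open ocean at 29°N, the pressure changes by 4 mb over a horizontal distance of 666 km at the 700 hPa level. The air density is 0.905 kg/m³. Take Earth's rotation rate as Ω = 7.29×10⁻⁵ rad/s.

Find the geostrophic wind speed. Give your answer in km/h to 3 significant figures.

33.8 km/h

Coriolis parameter at 29°N:
f = 2Ω sin φ = 2 × 7.29×10⁻⁵ × sin 29° = 7.07×10⁻⁵ s⁻¹
Pressure gradient: |∂P/∂n| = 400 Pa / 666000 m = 6.01×10⁻⁴ Pa/m
Geostrophic balance (pressure-gradient force = Coriolis force):
V_g = (1/(fρ)) |∂P/∂n| = 6.01×10⁻⁴ / (7.07×10⁻⁵ × 0.905) = 9.39 m/s
Converting: 9.39 m/s × 3.6 = 33.8 km/h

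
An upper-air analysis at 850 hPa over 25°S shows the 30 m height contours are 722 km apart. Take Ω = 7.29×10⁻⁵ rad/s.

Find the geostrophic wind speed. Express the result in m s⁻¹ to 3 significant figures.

6.62 m s⁻¹

Coriolis parameter at 25°S:
f = 2Ω sin φ = 2 × 7.29×10⁻⁵ × sin 25° = 6.16×10⁻⁵ s⁻¹
Height gradient: |∂Z/∂n| = 30 m / 722000 m = 4.16×10⁻⁵
On a pressure surface, geostrophic balance gives V_g = (g/f)|∂Z/∂n|:
V_g = 9.81 × 4.16×10⁻⁵ / 6.16×10⁻⁵ = 6.62 m/s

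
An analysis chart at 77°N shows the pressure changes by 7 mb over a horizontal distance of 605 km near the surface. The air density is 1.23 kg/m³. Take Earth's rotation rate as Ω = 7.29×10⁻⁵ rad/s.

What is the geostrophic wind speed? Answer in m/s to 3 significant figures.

Coriolis parameter at 77°N:
f = 2Ω sin φ = 2 × 7.29×10⁻⁵ × sin 77° = 1.42×10⁻⁴ s⁻¹
Pressure gradient: |∂P/∂n| = 700 Pa / 605000 m = 1.16×10⁻³ Pa/m
Geostrophic balance (pressure-gradient force = Coriolis force):
V_g = (1/(fρ)) |∂P/∂n| = 1.16×10⁻³ / (1.42×10⁻⁴ × 1.23) = 6.62 m/s

6.62 m/s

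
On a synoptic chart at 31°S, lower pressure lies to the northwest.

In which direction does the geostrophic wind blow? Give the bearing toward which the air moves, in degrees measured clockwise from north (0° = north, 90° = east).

The pressure-gradient force points toward the northwest (bearing 315°).
Geostrophic balance: in the Southern Hemisphere the Coriolis force deflects motion to the left, so the geostrophic wind blows 90° to the left of the pressure-gradient force (low pressure on the right).
Rotating 315° by 90° counterclockwise gives 225° — the wind blows toward the southwest.

225°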